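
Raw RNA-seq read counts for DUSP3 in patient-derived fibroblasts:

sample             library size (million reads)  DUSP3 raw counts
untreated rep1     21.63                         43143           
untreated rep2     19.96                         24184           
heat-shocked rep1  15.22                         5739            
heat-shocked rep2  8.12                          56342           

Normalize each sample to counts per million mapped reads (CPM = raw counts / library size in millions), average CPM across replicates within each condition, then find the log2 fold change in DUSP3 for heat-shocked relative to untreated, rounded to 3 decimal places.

CPM(untreated rep1) = 43143 / 21.63 = 1994.5908
CPM(untreated rep2) = 24184 / 19.96 = 1211.6232
CPM(heat-shocked rep1) = 5739 / 15.22 = 377.0696
CPM(heat-shocked rep2) = 56342 / 8.12 = 6938.6700
mean CPM(untreated) = 1603.1070; mean CPM(heat-shocked) = 3657.8698
Fold change = 3657.8698 / 1603.1070 = 2.28174
log2(2.28174) = 1.1901

1.190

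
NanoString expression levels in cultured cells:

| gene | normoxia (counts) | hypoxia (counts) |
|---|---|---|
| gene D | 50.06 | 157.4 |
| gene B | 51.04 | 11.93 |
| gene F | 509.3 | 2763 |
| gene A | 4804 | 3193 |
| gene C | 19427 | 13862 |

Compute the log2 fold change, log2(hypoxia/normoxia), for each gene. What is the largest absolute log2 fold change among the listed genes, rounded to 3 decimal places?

log2(157.4/50.06) = 1.653  (gene D)
log2(11.93/51.04) = -2.097  (gene B)
log2(2763/509.3) = 2.440  (gene F)
log2(3193/4804) = -0.589  (gene A)
log2(13862/19427) = -0.487  (gene C)
The largest magnitude belongs to gene F.

2.440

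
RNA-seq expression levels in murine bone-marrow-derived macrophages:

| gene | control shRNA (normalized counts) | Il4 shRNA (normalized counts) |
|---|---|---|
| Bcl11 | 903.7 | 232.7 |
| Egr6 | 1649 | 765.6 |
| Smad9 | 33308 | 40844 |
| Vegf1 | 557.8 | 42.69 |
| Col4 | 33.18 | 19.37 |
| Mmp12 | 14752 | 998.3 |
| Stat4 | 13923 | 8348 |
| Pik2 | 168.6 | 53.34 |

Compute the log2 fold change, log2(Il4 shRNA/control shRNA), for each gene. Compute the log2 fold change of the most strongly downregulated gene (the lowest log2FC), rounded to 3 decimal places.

-3.885

log2(232.7/903.7) = -1.957  (Bcl11)
log2(765.6/1649) = -1.107  (Egr6)
log2(40844/33308) = 0.294  (Smad9)
log2(42.69/557.8) = -3.708  (Vegf1)
log2(19.37/33.18) = -0.776  (Col4)
log2(998.3/14752) = -3.885  (Mmp12)
log2(8348/13923) = -0.738  (Stat4)
log2(53.34/168.6) = -1.660  (Pik2)
Mmp12 is most strongly downregulated.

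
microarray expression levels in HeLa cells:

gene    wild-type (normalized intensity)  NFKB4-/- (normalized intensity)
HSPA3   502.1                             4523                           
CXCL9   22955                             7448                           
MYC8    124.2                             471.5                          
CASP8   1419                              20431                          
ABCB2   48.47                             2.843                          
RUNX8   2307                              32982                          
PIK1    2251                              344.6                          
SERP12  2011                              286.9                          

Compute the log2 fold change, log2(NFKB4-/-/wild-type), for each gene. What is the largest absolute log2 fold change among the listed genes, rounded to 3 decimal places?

4.092

log2(4523/502.1) = 3.171  (HSPA3)
log2(7448/22955) = -1.624  (CXCL9)
log2(471.5/124.2) = 1.925  (MYC8)
log2(20431/1419) = 3.848  (CASP8)
log2(2.843/48.47) = -4.092  (ABCB2)
log2(32982/2307) = 3.838  (RUNX8)
log2(344.6/2251) = -2.708  (PIK1)
log2(286.9/2011) = -2.809  (SERP12)
The largest magnitude belongs to ABCB2.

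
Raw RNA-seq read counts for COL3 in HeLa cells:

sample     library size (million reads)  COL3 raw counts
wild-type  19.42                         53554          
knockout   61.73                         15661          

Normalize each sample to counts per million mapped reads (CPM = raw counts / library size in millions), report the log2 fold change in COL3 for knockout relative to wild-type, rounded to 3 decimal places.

CPM(wild-type) = 53554 / 19.42 = 2757.6725
CPM(knockout) = 15661 / 61.73 = 253.7016
Fold change = 253.7016 / 2757.6725 = 0.09200
log2(0.09200) = -3.4422

-3.442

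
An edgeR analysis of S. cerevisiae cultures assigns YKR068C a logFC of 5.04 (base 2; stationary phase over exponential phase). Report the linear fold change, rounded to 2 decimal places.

Fold change = 2^(5.04) = 32.900

32.90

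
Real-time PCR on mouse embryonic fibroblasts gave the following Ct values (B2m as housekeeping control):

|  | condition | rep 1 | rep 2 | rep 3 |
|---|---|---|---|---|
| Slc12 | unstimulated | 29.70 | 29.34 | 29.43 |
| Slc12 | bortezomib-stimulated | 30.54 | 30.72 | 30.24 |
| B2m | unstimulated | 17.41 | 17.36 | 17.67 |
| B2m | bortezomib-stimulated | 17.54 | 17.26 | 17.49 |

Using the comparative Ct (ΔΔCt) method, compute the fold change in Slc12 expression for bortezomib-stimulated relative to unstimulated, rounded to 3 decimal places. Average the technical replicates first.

Mean Ct: Slc12 unstimulated 29.490; Slc12 bortezomib-stimulated 30.500; B2m unstimulated 17.480; B2m bortezomib-stimulated 17.430
ΔCt(unstimulated) = 29.490 − 17.480 = 12.010
ΔCt(bortezomib-stimulated) = 30.500 − 17.430 = 13.070
ΔΔCt = 13.070 − 12.010 = 1.060
Fold change = 2^(−1.060) = 0.4796

0.480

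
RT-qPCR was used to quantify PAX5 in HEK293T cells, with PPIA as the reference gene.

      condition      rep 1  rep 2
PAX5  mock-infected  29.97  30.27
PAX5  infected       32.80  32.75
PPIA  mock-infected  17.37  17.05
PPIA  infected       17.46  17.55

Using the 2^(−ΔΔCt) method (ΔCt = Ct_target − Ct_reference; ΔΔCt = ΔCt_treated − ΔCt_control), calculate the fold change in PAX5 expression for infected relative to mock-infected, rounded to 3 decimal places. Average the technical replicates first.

0.195

Mean Ct: PAX5 mock-infected 30.120; PAX5 infected 32.775; PPIA mock-infected 17.210; PPIA infected 17.505
ΔCt(mock-infected) = 30.120 − 17.210 = 12.910
ΔCt(infected) = 32.775 − 17.505 = 15.270
ΔΔCt = 15.270 − 12.910 = 2.360
Fold change = 2^(−2.360) = 0.1948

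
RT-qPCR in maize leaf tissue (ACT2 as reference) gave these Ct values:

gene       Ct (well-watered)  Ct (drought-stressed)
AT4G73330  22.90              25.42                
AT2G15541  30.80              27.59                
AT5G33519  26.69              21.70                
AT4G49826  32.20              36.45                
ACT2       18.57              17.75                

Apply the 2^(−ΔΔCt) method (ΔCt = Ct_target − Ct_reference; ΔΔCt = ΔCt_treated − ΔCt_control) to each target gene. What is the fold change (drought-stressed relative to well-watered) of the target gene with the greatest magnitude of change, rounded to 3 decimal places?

0.030

AT4G73330: ΔΔCt = (25.42−17.75) − (22.90−18.57) = 7.67 − 4.33 = 3.34; fold change = 2^-3.34 = 0.099
AT2G15541: ΔΔCt = (27.59−17.75) − (30.80−18.57) = 9.84 − 12.23 = -2.39; fold change = 2^2.39 = 5.242
AT5G33519: ΔΔCt = (21.70−17.75) − (26.69−18.57) = 3.95 − 8.12 = -4.17; fold change = 2^4.17 = 18.001
AT4G49826: ΔΔCt = (36.45−17.75) − (32.20−18.57) = 18.70 − 13.63 = 5.07; fold change = 2^-5.07 = 0.030
AT4G49826 has the largest |ΔΔCt| = 5.07.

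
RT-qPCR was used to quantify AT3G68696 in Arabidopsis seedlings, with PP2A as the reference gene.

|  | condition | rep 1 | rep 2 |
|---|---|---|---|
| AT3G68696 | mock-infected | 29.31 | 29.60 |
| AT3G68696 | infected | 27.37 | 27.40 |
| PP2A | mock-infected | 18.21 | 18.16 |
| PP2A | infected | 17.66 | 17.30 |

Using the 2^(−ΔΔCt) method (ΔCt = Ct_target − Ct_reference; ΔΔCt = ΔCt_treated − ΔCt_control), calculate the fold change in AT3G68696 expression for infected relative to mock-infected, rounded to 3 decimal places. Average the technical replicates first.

Mean Ct: AT3G68696 mock-infected 29.455; AT3G68696 infected 27.385; PP2A mock-infected 18.185; PP2A infected 17.480
ΔCt(mock-infected) = 29.455 − 18.185 = 11.270
ΔCt(infected) = 27.385 − 17.480 = 9.905
ΔΔCt = 9.905 − 11.270 = -1.365
Fold change = 2^(−(-1.365)) = 2^1.365 = 2.5758

2.576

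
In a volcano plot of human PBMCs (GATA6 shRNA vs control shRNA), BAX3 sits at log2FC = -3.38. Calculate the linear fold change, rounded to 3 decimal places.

0.096

Fold change = 2^(-3.38) = 0.0961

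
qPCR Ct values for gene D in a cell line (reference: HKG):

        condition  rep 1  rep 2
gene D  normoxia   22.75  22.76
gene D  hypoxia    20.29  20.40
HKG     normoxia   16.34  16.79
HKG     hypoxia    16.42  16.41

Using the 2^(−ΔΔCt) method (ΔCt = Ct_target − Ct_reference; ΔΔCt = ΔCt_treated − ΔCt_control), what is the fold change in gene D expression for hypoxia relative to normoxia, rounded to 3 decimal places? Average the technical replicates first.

Mean Ct: gene D normoxia 22.755; gene D hypoxia 20.345; HKG normoxia 16.565; HKG hypoxia 16.415
ΔCt(normoxia) = 22.755 − 16.565 = 6.190
ΔCt(hypoxia) = 20.345 − 16.415 = 3.930
ΔΔCt = 3.930 − 6.190 = -2.260
Fold change = 2^(−(-2.260)) = 2^2.260 = 4.7899

4.790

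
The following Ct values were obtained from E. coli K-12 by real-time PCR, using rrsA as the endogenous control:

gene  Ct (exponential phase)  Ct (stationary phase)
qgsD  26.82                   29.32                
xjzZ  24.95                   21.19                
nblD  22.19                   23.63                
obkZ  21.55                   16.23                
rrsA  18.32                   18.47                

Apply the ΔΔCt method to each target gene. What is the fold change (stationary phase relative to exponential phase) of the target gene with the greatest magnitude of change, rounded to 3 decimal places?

44.324

qgsD: ΔΔCt = (29.32−18.47) − (26.82−18.32) = 10.85 − 8.50 = 2.35; fold change = 2^-2.35 = 0.196
xjzZ: ΔΔCt = (21.19−18.47) − (24.95−18.32) = 2.72 − 6.63 = -3.91; fold change = 2^3.91 = 15.032
nblD: ΔΔCt = (23.63−18.47) − (22.19−18.32) = 5.16 − 3.87 = 1.29; fold change = 2^-1.29 = 0.409
obkZ: ΔΔCt = (16.23−18.47) − (21.55−18.32) = -2.24 − 3.23 = -5.47; fold change = 2^5.47 = 44.324
obkZ has the largest |ΔΔCt| = 5.47.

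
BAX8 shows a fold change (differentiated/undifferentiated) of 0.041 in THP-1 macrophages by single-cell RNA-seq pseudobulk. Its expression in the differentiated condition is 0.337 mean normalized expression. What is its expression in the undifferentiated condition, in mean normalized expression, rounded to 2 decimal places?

8.22

undifferentiated expression = 0.337 / 0.041 = 8.22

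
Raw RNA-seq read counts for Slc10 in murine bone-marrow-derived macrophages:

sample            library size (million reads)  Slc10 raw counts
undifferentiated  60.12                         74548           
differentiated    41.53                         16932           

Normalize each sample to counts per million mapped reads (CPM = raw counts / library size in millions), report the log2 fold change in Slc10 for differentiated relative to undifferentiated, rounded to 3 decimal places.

CPM(undifferentiated) = 74548 / 60.12 = 1239.9867
CPM(differentiated) = 16932 / 41.53 = 407.7053
Fold change = 407.7053 / 1239.9867 = 0.32880
log2(0.32880) = -1.6047

-1.605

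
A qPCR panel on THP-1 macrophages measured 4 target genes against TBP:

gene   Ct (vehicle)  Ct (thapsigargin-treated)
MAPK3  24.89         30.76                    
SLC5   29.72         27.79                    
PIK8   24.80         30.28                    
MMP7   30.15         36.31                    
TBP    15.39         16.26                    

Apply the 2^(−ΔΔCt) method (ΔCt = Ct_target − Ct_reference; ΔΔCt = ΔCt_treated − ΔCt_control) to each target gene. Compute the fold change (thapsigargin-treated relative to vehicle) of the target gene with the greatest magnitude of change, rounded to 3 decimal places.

0.026

MAPK3: ΔΔCt = (30.76−16.26) − (24.89−15.39) = 14.50 − 9.50 = 5.00; fold change = 2^-5.00 = 0.031
SLC5: ΔΔCt = (27.79−16.26) − (29.72−15.39) = 11.53 − 14.33 = -2.80; fold change = 2^2.80 = 6.964
PIK8: ΔΔCt = (30.28−16.26) − (24.80−15.39) = 14.02 − 9.41 = 4.61; fold change = 2^-4.61 = 0.041
MMP7: ΔΔCt = (36.31−16.26) − (30.15−15.39) = 20.05 − 14.76 = 5.29; fold change = 2^-5.29 = 0.026
MMP7 has the largest |ΔΔCt| = 5.29.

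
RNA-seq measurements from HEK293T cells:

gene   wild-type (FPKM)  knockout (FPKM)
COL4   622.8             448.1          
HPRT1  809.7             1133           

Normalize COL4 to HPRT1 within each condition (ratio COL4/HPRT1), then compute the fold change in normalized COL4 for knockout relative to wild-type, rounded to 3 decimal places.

0.514

COL4/HPRT1 (wild-type) = 622.8 / 809.7 = 0.76917
COL4/HPRT1 (knockout) = 448.1 / 1133 = 0.3955
Fold change = 0.3955 / 0.76917 = 0.5142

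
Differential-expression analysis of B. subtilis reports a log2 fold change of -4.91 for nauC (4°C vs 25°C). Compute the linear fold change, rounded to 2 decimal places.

0.03

Fold change = 2^(-4.91) = 0.033
That is, nauC drops to 3.3% of the 25°C level.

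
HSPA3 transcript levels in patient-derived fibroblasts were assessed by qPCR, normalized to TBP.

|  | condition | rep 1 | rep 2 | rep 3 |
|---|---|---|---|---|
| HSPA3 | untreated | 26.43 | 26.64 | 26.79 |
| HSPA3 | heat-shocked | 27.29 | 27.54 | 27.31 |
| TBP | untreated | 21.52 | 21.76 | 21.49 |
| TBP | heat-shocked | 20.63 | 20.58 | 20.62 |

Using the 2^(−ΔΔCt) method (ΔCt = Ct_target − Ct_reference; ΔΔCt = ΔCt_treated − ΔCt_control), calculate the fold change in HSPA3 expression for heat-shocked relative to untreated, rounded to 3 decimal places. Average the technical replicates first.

0.299

Mean Ct: HSPA3 untreated 26.620; HSPA3 heat-shocked 27.380; TBP untreated 21.590; TBP heat-shocked 20.610
ΔCt(untreated) = 26.620 − 21.590 = 5.030
ΔCt(heat-shocked) = 27.380 − 20.610 = 6.770
ΔΔCt = 6.770 − 5.030 = 1.740
Fold change = 2^(−1.740) = 0.2994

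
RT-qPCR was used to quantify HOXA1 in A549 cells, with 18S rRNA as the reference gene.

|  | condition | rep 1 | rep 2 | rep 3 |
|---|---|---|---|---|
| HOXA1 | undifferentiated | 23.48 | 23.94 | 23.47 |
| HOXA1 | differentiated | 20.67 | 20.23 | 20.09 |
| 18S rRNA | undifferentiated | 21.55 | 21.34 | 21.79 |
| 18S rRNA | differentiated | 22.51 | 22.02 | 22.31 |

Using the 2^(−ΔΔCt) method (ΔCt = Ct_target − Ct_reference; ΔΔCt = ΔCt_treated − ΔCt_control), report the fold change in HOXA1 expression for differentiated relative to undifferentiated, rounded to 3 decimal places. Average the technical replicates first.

16.223

Mean Ct: HOXA1 undifferentiated 23.630; HOXA1 differentiated 20.330; 18S rRNA undifferentiated 21.560; 18S rRNA differentiated 22.280
ΔCt(undifferentiated) = 23.630 − 21.560 = 2.070
ΔCt(differentiated) = 20.330 − 22.280 = -1.950
ΔΔCt = -1.950 − 2.070 = -4.020
Fold change = 2^(−(-4.020)) = 2^4.020 = 16.2234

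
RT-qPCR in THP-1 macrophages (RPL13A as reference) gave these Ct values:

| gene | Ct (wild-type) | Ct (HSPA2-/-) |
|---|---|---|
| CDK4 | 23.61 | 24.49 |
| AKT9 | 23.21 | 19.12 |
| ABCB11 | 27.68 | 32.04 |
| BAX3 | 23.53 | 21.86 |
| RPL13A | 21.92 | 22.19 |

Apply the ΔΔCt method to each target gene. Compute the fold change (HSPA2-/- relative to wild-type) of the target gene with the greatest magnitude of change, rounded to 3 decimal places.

20.535

CDK4: ΔΔCt = (24.49−22.19) − (23.61−21.92) = 2.30 − 1.69 = 0.61; fold change = 2^-0.61 = 0.655
AKT9: ΔΔCt = (19.12−22.19) − (23.21−21.92) = -3.07 − 1.29 = -4.36; fold change = 2^4.36 = 20.535
ABCB11: ΔΔCt = (32.04−22.19) − (27.68−21.92) = 9.85 − 5.76 = 4.09; fold change = 2^-4.09 = 0.059
BAX3: ΔΔCt = (21.86−22.19) − (23.53−21.92) = -0.33 − 1.61 = -1.94; fold change = 2^1.94 = 3.837
AKT9 has the largest |ΔΔCt| = 4.36.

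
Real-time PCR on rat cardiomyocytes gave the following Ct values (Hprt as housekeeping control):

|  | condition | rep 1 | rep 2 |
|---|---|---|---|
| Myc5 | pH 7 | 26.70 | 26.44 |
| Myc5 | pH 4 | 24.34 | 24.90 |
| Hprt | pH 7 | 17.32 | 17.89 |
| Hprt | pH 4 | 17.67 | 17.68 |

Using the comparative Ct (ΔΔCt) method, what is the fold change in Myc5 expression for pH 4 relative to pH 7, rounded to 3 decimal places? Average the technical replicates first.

4.056

Mean Ct: Myc5 pH 7 26.570; Myc5 pH 4 24.620; Hprt pH 7 17.605; Hprt pH 4 17.675
ΔCt(pH 7) = 26.570 − 17.605 = 8.965
ΔCt(pH 4) = 24.620 − 17.675 = 6.945
ΔΔCt = 6.945 − 8.965 = -2.020
Fold change = 2^(−(-2.020)) = 2^2.020 = 4.0558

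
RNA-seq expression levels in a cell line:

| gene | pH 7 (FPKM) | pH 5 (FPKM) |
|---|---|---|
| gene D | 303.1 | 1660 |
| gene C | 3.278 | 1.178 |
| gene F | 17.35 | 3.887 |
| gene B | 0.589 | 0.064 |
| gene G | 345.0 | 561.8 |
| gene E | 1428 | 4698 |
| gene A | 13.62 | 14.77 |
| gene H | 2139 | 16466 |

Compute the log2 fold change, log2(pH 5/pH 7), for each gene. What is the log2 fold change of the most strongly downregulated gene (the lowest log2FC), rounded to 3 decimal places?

-3.202

log2(1660/303.1) = 2.453  (gene D)
log2(1.178/3.278) = -1.476  (gene C)
log2(3.887/17.35) = -2.158  (gene F)
log2(0.064/0.589) = -3.202  (gene B)
log2(561.8/345.0) = 0.703  (gene G)
log2(4698/1428) = 1.718  (gene E)
log2(14.77/13.62) = 0.117  (gene A)
log2(16466/2139) = 2.944  (gene H)
gene B is most strongly downregulated.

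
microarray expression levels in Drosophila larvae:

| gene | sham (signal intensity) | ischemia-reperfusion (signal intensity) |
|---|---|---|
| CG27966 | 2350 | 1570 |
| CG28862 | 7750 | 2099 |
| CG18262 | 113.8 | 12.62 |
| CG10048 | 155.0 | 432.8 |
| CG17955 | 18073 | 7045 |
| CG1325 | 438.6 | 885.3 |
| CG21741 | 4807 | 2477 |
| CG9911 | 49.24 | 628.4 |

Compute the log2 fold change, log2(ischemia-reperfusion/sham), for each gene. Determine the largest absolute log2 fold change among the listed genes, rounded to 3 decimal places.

log2(1570/2350) = -0.582  (CG27966)
log2(2099/7750) = -1.884  (CG28862)
log2(12.62/113.8) = -3.173  (CG18262)
log2(432.8/155.0) = 1.481  (CG10048)
log2(7045/18073) = -1.359  (CG17955)
log2(885.3/438.6) = 1.013  (CG1325)
log2(2477/4807) = -0.957  (CG21741)
log2(628.4/49.24) = 3.674  (CG9911)
The largest magnitude belongs to CG9911.

3.674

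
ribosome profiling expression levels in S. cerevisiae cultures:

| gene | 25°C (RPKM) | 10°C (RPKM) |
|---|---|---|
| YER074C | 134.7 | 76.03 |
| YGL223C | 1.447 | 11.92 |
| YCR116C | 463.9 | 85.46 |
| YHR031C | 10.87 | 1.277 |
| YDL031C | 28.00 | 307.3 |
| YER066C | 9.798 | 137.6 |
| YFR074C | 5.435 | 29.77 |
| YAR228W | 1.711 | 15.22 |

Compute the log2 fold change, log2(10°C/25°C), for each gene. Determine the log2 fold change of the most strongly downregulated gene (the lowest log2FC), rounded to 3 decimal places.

-3.090

log2(76.03/134.7) = -0.825  (YER074C)
log2(11.92/1.447) = 3.042  (YGL223C)
log2(85.46/463.9) = -2.440  (YCR116C)
log2(1.277/10.87) = -3.090  (YHR031C)
log2(307.3/28.00) = 3.456  (YDL031C)
log2(137.6/9.798) = 3.812  (YER066C)
log2(29.77/5.435) = 2.454  (YFR074C)
log2(15.22/1.711) = 3.153  (YAR228W)
YHR031C is most strongly downregulated.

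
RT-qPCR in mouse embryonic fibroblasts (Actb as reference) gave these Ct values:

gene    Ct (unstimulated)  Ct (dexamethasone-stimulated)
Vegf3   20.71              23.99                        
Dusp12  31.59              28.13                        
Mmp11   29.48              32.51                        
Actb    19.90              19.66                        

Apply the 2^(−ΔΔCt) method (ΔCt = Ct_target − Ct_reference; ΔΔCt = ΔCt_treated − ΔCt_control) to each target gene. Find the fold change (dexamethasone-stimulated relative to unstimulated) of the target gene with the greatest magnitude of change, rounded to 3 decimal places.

Vegf3: ΔΔCt = (23.99−19.66) − (20.71−19.90) = 4.33 − 0.81 = 3.52; fold change = 2^-3.52 = 0.087
Dusp12: ΔΔCt = (28.13−19.66) − (31.59−19.90) = 8.47 − 11.69 = -3.22; fold change = 2^3.22 = 9.318
Mmp11: ΔΔCt = (32.51−19.66) − (29.48−19.90) = 12.85 − 9.58 = 3.27; fold change = 2^-3.27 = 0.104
Vegf3 has the largest |ΔΔCt| = 3.52.

0.087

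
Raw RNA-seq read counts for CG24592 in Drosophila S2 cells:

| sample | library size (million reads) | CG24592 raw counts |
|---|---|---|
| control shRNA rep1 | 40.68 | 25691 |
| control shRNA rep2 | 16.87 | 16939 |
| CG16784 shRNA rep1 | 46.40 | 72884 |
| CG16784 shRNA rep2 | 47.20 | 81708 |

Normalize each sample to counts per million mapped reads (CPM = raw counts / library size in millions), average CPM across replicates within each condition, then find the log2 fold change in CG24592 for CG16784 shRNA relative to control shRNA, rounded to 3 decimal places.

CPM(control shRNA rep1) = 25691 / 40.68 = 631.5388
CPM(control shRNA rep2) = 16939 / 16.87 = 1004.0901
CPM(CG16784 shRNA rep1) = 72884 / 46.40 = 1570.7759
CPM(CG16784 shRNA rep2) = 81708 / 47.20 = 1731.1017
mean CPM(control shRNA) = 817.8145; mean CPM(CG16784 shRNA) = 1650.9388
Fold change = 1650.9388 / 817.8145 = 2.01872
log2(2.01872) = 1.0134

1.013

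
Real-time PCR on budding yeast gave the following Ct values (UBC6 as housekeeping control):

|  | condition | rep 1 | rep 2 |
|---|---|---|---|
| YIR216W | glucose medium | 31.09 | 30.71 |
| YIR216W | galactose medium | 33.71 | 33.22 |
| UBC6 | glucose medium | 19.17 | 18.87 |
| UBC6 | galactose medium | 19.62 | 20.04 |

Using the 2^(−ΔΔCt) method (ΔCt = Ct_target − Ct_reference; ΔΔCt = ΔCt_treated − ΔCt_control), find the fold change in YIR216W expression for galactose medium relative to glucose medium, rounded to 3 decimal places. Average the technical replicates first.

0.296

Mean Ct: YIR216W glucose medium 30.900; YIR216W galactose medium 33.465; UBC6 glucose medium 19.020; UBC6 galactose medium 19.830
ΔCt(glucose medium) = 30.900 − 19.020 = 11.880
ΔCt(galactose medium) = 33.465 − 19.830 = 13.635
ΔΔCt = 13.635 − 11.880 = 1.755
Fold change = 2^(−1.755) = 0.2963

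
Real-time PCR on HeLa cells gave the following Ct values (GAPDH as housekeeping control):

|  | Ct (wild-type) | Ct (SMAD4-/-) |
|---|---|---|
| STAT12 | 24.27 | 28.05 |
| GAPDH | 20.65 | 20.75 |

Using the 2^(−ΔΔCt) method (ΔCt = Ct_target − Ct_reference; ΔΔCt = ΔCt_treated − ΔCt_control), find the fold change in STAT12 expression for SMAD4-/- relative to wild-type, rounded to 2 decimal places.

0.08

ΔCt(wild-type) = 24.270 − 20.650 = 3.620
ΔCt(SMAD4-/-) = 28.050 − 20.750 = 7.300
ΔΔCt = 7.300 − 3.620 = 3.680
Fold change = 2^(−3.680) = 0.078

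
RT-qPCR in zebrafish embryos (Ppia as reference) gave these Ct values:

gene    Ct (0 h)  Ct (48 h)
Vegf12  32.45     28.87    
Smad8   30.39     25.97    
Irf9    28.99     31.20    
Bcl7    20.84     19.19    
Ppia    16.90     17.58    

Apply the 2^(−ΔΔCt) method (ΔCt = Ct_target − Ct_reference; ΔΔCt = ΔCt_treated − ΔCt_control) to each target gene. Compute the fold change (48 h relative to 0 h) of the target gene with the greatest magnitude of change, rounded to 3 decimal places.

Vegf12: ΔΔCt = (28.87−17.58) − (32.45−16.90) = 11.29 − 15.55 = -4.26; fold change = 2^4.26 = 19.160
Smad8: ΔΔCt = (25.97−17.58) − (30.39−16.90) = 8.39 − 13.49 = -5.10; fold change = 2^5.10 = 34.297
Irf9: ΔΔCt = (31.20−17.58) − (28.99−16.90) = 13.62 − 12.09 = 1.53; fold change = 2^-1.53 = 0.346
Bcl7: ΔΔCt = (19.19−17.58) − (20.84−16.90) = 1.61 − 3.94 = -2.33; fold change = 2^2.33 = 5.028
Smad8 has the largest |ΔΔCt| = 5.10.

34.297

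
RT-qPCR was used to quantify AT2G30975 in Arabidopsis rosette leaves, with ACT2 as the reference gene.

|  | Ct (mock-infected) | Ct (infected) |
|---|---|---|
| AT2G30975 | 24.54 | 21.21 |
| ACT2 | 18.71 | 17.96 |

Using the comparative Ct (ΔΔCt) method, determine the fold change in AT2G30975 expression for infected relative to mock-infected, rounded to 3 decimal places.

ΔCt(mock-infected) = 24.540 − 18.710 = 5.830
ΔCt(infected) = 21.210 − 17.960 = 3.250
ΔΔCt = 3.250 − 5.830 = -2.580
Fold change = 2^(−(-2.580)) = 2^2.580 = 5.9794

5.979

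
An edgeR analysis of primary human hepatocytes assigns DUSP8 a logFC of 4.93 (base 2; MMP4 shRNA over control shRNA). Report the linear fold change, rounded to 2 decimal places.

Fold change = 2^(4.93) = 30.484

30.48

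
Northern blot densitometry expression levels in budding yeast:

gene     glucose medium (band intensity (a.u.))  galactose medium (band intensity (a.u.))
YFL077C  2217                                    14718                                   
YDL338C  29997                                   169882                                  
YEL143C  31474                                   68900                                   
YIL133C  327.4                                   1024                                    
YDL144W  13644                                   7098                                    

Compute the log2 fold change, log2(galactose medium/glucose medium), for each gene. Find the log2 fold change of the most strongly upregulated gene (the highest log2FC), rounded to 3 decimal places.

log2(14718/2217) = 2.731  (YFL077C)
log2(169882/29997) = 2.502  (YDL338C)
log2(68900/31474) = 1.130  (YEL143C)
log2(1024/327.4) = 1.645  (YIL133C)
log2(7098/13644) = -0.943  (YDL144W)
YFL077C is most strongly upregulated.

2.731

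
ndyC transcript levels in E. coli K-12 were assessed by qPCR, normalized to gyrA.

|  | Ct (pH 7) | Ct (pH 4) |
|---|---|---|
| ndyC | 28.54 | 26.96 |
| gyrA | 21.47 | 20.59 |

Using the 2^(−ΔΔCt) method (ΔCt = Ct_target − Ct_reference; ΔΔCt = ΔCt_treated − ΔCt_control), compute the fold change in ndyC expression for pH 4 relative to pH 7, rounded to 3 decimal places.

1.625

ΔCt(pH 7) = 28.540 − 21.470 = 7.070
ΔCt(pH 4) = 26.960 − 20.590 = 6.370
ΔΔCt = 6.370 − 7.070 = -0.700
Fold change = 2^(−(-0.700)) = 2^0.700 = 1.6245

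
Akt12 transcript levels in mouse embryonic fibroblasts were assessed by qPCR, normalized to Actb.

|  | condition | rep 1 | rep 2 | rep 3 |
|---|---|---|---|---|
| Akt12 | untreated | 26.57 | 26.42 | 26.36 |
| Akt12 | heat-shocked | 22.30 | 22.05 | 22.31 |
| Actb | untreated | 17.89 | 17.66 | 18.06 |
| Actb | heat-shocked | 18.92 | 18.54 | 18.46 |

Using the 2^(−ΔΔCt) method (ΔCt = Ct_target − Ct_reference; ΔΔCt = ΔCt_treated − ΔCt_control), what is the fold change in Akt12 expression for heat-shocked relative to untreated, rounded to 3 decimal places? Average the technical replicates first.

32.000

Mean Ct: Akt12 untreated 26.450; Akt12 heat-shocked 22.220; Actb untreated 17.870; Actb heat-shocked 18.640
ΔCt(untreated) = 26.450 − 17.870 = 8.580
ΔCt(heat-shocked) = 22.220 − 18.640 = 3.580
ΔΔCt = 3.580 − 8.580 = -5.000
Fold change = 2^(−(-5.000)) = 2^5.000 = 32.0000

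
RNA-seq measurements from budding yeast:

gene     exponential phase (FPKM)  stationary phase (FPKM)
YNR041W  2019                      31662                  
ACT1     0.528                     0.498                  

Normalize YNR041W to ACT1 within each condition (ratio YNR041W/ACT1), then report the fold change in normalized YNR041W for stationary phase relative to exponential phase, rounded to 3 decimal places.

YNR041W/ACT1 (exponential phase) = 2019 / 0.528 = 3823.9
YNR041W/ACT1 (stationary phase) = 31662 / 0.498 = 63578
Fold change = 63578 / 3823.9 = 16.6267

16.627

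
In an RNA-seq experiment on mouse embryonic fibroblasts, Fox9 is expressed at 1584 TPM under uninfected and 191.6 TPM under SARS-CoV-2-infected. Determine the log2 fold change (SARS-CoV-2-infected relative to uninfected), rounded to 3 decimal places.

-3.047

Fold change = 191.6 / 1584 = 0.1210
log2(0.1210) = -3.0474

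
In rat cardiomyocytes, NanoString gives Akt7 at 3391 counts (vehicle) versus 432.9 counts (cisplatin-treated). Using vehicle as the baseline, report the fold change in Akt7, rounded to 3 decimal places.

Fold change = 432.9 / 3391 = 0.1277
Akt7 is downregulated.

0.128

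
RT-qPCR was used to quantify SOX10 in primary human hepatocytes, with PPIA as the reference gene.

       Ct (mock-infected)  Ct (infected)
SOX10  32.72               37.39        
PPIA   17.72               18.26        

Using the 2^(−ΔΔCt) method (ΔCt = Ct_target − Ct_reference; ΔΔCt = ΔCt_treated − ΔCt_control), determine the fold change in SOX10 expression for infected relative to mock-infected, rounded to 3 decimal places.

0.057

ΔCt(mock-infected) = 32.720 − 17.720 = 15.000
ΔCt(infected) = 37.390 − 18.260 = 19.130
ΔΔCt = 19.130 − 15.000 = 4.130
Fold change = 2^(−4.130) = 0.0571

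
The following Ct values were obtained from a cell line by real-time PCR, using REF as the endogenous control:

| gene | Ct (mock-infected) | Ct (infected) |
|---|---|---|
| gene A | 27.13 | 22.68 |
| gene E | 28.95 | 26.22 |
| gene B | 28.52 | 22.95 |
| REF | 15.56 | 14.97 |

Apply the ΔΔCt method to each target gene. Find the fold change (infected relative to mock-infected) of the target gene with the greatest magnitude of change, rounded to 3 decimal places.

31.559

gene A: ΔΔCt = (22.68−14.97) − (27.13−15.56) = 7.71 − 11.57 = -3.86; fold change = 2^3.86 = 14.520
gene E: ΔΔCt = (26.22−14.97) − (28.95−15.56) = 11.25 − 13.39 = -2.14; fold change = 2^2.14 = 4.408
gene B: ΔΔCt = (22.95−14.97) − (28.52−15.56) = 7.98 − 12.96 = -4.98; fold change = 2^4.98 = 31.559
gene B has the largest |ΔΔCt| = 4.98.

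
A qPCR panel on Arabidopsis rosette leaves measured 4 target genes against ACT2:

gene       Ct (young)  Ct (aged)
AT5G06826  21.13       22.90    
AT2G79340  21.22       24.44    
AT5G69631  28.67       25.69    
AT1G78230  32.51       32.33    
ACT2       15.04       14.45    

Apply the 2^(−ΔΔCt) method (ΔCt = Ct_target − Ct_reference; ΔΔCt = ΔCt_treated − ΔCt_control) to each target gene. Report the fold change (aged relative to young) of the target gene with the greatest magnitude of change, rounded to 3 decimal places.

AT5G06826: ΔΔCt = (22.90−14.45) − (21.13−15.04) = 8.45 − 6.09 = 2.36; fold change = 2^-2.36 = 0.195
AT2G79340: ΔΔCt = (24.44−14.45) − (21.22−15.04) = 9.99 − 6.18 = 3.81; fold change = 2^-3.81 = 0.071
AT5G69631: ΔΔCt = (25.69−14.45) − (28.67−15.04) = 11.24 − 13.63 = -2.39; fold change = 2^2.39 = 5.242
AT1G78230: ΔΔCt = (32.33−14.45) − (32.51−15.04) = 17.88 − 17.47 = 0.41; fold change = 2^-0.41 = 0.753
AT2G79340 has the largest |ΔΔCt| = 3.81.

0.071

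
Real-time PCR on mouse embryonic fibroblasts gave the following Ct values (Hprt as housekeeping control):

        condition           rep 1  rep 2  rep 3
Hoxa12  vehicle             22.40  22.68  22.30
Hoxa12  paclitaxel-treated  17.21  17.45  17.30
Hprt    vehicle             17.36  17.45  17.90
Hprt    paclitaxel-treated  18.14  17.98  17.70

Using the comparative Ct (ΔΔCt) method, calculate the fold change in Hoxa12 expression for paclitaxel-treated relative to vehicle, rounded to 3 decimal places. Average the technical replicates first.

45.570

Mean Ct: Hoxa12 vehicle 22.460; Hoxa12 paclitaxel-treated 17.320; Hprt vehicle 17.570; Hprt paclitaxel-treated 17.940
ΔCt(vehicle) = 22.460 − 17.570 = 4.890
ΔCt(paclitaxel-treated) = 17.320 − 17.940 = -0.620
ΔΔCt = -0.620 − 4.890 = -5.510
Fold change = 2^(−(-5.510)) = 2^5.510 = 45.5696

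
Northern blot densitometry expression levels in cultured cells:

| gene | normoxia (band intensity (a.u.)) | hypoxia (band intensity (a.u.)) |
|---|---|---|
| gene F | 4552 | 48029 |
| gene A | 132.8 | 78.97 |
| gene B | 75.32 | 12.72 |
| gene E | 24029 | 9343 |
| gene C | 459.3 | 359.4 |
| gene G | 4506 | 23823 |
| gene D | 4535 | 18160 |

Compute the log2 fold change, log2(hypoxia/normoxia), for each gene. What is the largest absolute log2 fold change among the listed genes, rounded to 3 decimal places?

3.399

log2(48029/4552) = 3.399  (gene F)
log2(78.97/132.8) = -0.750  (gene A)
log2(12.72/75.32) = -2.566  (gene B)
log2(9343/24029) = -1.363  (gene E)
log2(359.4/459.3) = -0.354  (gene C)
log2(23823/4506) = 2.402  (gene G)
log2(18160/4535) = 2.002  (gene D)
The largest magnitude belongs to gene F.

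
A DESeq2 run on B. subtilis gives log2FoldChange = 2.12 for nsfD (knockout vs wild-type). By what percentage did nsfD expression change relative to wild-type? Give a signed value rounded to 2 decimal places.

Fold change = 2^(2.12) = 4.3469
Percent change = (FC − 1) × 100% = (4.3469 − 1) × 100 = 334.69%

334.69%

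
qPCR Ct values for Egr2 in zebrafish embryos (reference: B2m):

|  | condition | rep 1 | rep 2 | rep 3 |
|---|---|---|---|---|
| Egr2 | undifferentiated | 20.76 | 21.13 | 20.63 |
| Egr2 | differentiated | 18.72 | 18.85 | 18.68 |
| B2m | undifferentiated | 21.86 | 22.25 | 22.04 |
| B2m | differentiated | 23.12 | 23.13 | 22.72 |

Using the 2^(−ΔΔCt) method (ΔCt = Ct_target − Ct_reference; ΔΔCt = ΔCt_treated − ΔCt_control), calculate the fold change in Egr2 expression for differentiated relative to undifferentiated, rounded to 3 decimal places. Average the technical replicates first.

Mean Ct: Egr2 undifferentiated 20.840; Egr2 differentiated 18.750; B2m undifferentiated 22.050; B2m differentiated 22.990
ΔCt(undifferentiated) = 20.840 − 22.050 = -1.210
ΔCt(differentiated) = 18.750 − 22.990 = -4.240
ΔΔCt = -4.240 − (-1.210) = -3.030
Fold change = 2^(−(-3.030)) = 2^3.030 = 8.1681

8.168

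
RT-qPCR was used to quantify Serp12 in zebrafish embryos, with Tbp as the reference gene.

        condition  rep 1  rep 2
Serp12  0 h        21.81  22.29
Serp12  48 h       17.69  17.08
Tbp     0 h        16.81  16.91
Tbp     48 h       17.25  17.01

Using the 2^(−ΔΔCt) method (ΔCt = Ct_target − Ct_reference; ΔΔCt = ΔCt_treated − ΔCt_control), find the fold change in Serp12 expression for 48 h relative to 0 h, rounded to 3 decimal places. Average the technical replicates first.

Mean Ct: Serp12 0 h 22.050; Serp12 48 h 17.385; Tbp 0 h 16.860; Tbp 48 h 17.130
ΔCt(0 h) = 22.050 − 16.860 = 5.190
ΔCt(48 h) = 17.385 − 17.130 = 0.255
ΔΔCt = 0.255 − 5.190 = -4.935
Fold change = 2^(−(-4.935)) = 2^4.935 = 30.5903

30.590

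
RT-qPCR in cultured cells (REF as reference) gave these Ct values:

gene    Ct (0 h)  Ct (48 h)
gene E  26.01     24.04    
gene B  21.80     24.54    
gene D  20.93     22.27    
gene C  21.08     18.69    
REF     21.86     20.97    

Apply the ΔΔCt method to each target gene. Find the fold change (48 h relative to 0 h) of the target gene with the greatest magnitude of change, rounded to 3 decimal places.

0.081

gene E: ΔΔCt = (24.04−20.97) − (26.01−21.86) = 3.07 − 4.15 = -1.08; fold change = 2^1.08 = 2.114
gene B: ΔΔCt = (24.54−20.97) − (21.80−21.86) = 3.57 − (-0.06) = 3.63; fold change = 2^-3.63 = 0.081
gene D: ΔΔCt = (22.27−20.97) − (20.93−21.86) = 1.30 − (-0.93) = 2.23; fold change = 2^-2.23 = 0.213
gene C: ΔΔCt = (18.69−20.97) − (21.08−21.86) = -2.28 − (-0.78) = -1.50; fold change = 2^1.50 = 2.828
gene B has the largest |ΔΔCt| = 3.63.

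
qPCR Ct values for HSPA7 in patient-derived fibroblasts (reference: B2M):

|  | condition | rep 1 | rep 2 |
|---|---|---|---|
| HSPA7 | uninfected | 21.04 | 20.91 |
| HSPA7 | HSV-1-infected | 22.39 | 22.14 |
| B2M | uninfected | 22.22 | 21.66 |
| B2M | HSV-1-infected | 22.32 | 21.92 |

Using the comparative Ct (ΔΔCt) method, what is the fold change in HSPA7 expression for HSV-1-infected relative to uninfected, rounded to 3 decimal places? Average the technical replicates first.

Mean Ct: HSPA7 uninfected 20.975; HSPA7 HSV-1-infected 22.265; B2M uninfected 21.940; B2M HSV-1-infected 22.120
ΔCt(uninfected) = 20.975 − 21.940 = -0.965
ΔCt(HSV-1-infected) = 22.265 − 22.120 = 0.145
ΔΔCt = 0.145 − (-0.965) = 1.110
Fold change = 2^(−1.110) = 0.4633

0.463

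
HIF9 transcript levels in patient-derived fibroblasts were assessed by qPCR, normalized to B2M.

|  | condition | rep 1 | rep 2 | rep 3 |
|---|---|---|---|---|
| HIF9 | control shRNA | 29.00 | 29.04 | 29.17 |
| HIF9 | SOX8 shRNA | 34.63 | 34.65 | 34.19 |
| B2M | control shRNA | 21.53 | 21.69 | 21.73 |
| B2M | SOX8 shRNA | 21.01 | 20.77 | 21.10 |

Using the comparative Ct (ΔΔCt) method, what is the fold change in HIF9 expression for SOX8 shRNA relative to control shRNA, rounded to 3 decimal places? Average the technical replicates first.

Mean Ct: HIF9 control shRNA 29.070; HIF9 SOX8 shRNA 34.490; B2M control shRNA 21.650; B2M SOX8 shRNA 20.960
ΔCt(control shRNA) = 29.070 − 21.650 = 7.420
ΔCt(SOX8 shRNA) = 34.490 − 20.960 = 13.530
ΔΔCt = 13.530 − 7.420 = 6.110
Fold change = 2^(−6.110) = 0.0145

0.014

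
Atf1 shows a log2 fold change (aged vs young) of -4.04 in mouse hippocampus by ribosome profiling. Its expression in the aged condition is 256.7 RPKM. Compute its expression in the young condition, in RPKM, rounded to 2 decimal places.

Fold change = 2^(-4.04) = 0.0608
young expression = 256.7 / 0.0608 = 4222.67

4222.67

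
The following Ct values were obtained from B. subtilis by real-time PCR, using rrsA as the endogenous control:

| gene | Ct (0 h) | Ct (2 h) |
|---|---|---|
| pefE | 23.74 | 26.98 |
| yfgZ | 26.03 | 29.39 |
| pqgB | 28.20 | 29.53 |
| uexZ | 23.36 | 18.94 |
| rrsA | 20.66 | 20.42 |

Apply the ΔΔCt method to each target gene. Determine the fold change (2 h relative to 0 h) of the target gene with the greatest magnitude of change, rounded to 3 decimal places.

pefE: ΔΔCt = (26.98−20.42) − (23.74−20.66) = 6.56 − 3.08 = 3.48; fold change = 2^-3.48 = 0.090
yfgZ: ΔΔCt = (29.39−20.42) − (26.03−20.66) = 8.97 − 5.37 = 3.60; fold change = 2^-3.60 = 0.082
pqgB: ΔΔCt = (29.53−20.42) − (28.20−20.66) = 9.11 − 7.54 = 1.57; fold change = 2^-1.57 = 0.337
uexZ: ΔΔCt = (18.94−20.42) − (23.36−20.66) = -1.48 − 2.70 = -4.18; fold change = 2^4.18 = 18.126
uexZ has the largest |ΔΔCt| = 4.18.

18.126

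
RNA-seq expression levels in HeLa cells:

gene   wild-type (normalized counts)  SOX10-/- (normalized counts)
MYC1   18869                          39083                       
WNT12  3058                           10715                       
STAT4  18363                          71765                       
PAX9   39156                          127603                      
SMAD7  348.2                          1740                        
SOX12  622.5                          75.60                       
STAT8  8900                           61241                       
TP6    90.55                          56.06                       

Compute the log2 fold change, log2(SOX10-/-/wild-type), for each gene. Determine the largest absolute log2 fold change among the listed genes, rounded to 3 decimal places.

3.042

log2(39083/18869) = 1.051  (MYC1)
log2(10715/3058) = 1.809  (WNT12)
log2(71765/18363) = 1.966  (STAT4)
log2(127603/39156) = 1.704  (PAX9)
log2(1740/348.2) = 2.321  (SMAD7)
log2(75.60/622.5) = -3.042  (SOX12)
log2(61241/8900) = 2.783  (STAT8)
log2(56.06/90.55) = -0.692  (TP6)
The largest magnitude belongs to SOX12.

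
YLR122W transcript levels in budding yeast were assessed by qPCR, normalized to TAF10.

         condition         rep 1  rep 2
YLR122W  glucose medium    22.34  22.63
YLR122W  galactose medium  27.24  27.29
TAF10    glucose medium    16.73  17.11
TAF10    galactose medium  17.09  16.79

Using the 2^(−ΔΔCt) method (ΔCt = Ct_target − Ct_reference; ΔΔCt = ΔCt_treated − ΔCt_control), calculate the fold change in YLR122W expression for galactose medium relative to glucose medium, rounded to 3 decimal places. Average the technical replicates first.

Mean Ct: YLR122W glucose medium 22.485; YLR122W galactose medium 27.265; TAF10 glucose medium 16.920; TAF10 galactose medium 16.940
ΔCt(glucose medium) = 22.485 − 16.920 = 5.565
ΔCt(galactose medium) = 27.265 − 16.940 = 10.325
ΔΔCt = 10.325 − 5.565 = 4.760
Fold change = 2^(−4.760) = 0.0369

0.037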